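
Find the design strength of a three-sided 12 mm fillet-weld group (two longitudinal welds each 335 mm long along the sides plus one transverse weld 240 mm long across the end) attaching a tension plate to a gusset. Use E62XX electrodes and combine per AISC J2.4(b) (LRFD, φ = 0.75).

φR_n ≈ 2200 kN

E62XX → F_EXX = 620 MPa.
t_e = 0.707 × 12 = 8.484 mm.
R_nwl = 0.6 × 620 × 8.484 × 670 × 10⁻³ = 2115 kN (longitudinal, 2 welds).
R_nwt = 0.6 × 620 × 8.484 × 240 × 10⁻³ = 757.5 kN (transverse, base value).
(i) R_nwl + R_nwt = 2872 kN; (ii) 0.85 R_nwl + 1.5 R_nwt = 2934 kN.
R_n = max = 2934 kN [governs: (ii)]; φR_n = 2200 kN.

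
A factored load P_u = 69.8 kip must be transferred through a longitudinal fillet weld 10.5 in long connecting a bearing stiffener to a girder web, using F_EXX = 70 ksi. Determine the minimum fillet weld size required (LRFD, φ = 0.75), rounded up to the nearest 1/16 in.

w = 5/16 in

Total weld length L = 10.5 in.
Required throat t_e = P_u / (φ × 0.6 F_EXX × L) = 69.8 / (0.75 × 0.6 × 70 × 10.5) = 0.211 in.
Required leg w = t_e / 0.707 = 0.2985 in → use 5/16 in.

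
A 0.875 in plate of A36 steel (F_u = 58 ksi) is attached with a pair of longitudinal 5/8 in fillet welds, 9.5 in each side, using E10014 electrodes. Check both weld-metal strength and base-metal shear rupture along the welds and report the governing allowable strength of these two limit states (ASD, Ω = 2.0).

R_n/Ω ≈ 252 kips (weld metal governs)

E100XX → F_EXX = 100 ksi.
t_e = 0.707 × 0.625 = 0.4419 in; L = 19 in.
Weld metal: R_n/Ω = (1/2.0) × 0.6 × 100 × 0.4419 × 19 = 251.9 kips.
Base metal (shear rupture): R_n/Ω = (1/2.0) × 0.6 × 58 × 0.875 × 19 = 289.3 kips.
Governing: weld metal.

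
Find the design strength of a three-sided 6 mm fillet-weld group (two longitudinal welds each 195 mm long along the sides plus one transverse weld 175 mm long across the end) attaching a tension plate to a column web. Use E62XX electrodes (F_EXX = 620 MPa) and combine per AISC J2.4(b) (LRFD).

t_e = 0.707 × 6 = 4.242 mm.
R_nwl = 0.6 × 620 × 4.242 × 390 × 10⁻³ = 615.4 kN (longitudinal, 2 welds).
R_nwt = 0.6 × 620 × 4.242 × 175 × 10⁻³ = 276.2 kN (transverse, base value).
(i) R_nwl + R_nwt = 891.6 kN; (ii) 0.85 R_nwl + 1.5 R_nwt = 937.3 kN.
R_n = max = 937.3 kN [governs: (ii)]; φR_n = 703 kN.

φR_n ≈ 703 kN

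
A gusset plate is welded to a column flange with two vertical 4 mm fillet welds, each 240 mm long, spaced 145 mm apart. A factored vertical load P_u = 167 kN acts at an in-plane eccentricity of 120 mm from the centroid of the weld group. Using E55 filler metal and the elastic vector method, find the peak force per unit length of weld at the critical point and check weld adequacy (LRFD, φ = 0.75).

f_max ≈ 818 N/mm; NOT adequate

E55XX → F_EXX = 550 MPa.
Total weld length L_w = 480 mm. Treat welds as unit-width lines.
Polar moment about centroid: J = 2[d³/12 + d(b/2)²] = 2[240³/12 + 240×72.5²] = 4827000 mm³.
Direct shear f_v = P/L_w = 167×10³ / 480 = 347.9 N/mm (vertical).
Torsion M = P·e = 167×10³ × 120 = 20040000 N·mm.
Critical point at (x, y) = (72.5, 120) from centroid. f_tx = M·y/J = 498.2 N/mm; f_ty = M·x/J = 301 N/mm.
Resultant f_max = √[f_tx² + (f_v + f_ty)²] = √[498.2² + (347.9 + 301)²] = 818.1 N/mm.
Capacity per unit length: φr_n = 0.75 × 0.6 × 550 × (0.707 × 4) = 699.9 N/mm.
818.1 > 699.9 → NOT adequate.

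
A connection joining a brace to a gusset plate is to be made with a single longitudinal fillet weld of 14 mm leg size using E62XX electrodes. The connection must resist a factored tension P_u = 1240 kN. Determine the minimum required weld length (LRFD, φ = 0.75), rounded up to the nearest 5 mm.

L = 450 mm

E62XX → F_EXX = 620 MPa.
Throat t_e = 0.707 × 14 = 9.898 mm.
φr_n = 0.75 × 0.6 × 620 × 9.898 × 10⁻³ = 2.762 kN/mm.
L_req = P_u / φr_n = 1240 / 2.762 = 449 mm total.
Round up → use L = 450 mm.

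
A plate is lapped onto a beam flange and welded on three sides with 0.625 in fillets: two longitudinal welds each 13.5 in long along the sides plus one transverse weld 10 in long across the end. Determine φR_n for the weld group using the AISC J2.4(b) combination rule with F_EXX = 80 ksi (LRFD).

t_e = 0.707 × 0.625 = 0.4419 in.
R_nwl = 0.6 × 80 × 0.4419 × 27 = 572.7 kip (longitudinal, 2 welds).
R_nwt = 0.6 × 80 × 0.4419 × 10 = 212.1 kip (transverse, base value).
(i) R_nwl + R_nwt = 784.8 kip; (ii) 0.85 R_nwl + 1.5 R_nwt = 804.9 kip.
R_n = max = 804.9 kip [governs: (ii)]; φR_n = 603.7 kip.

φR_n ≈ 604 kip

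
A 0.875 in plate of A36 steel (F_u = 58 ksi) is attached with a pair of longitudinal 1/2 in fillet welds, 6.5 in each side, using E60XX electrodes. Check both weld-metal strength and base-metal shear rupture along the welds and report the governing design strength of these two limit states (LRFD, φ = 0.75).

φR_n ≈ 124 kip (weld metal governs)

E60XX → F_EXX = 60 ksi.
t_e = 0.707 × 0.5 = 0.3535 in; L = 13 in.
Weld metal: φR_n = 0.75 × 0.6 × 60 × 0.3535 × 13 = 124.1 kip.
Base metal (shear rupture): φR_n = 0.75 × 0.6 × 58 × 0.875 × 13 = 296.9 kip.
Governing: weld metal.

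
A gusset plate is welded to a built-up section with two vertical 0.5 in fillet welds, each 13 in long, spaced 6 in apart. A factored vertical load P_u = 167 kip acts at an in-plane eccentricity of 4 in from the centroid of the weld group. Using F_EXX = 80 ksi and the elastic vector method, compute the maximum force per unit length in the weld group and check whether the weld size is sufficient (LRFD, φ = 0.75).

Total weld length L_w = 26 in. Treat welds as unit-width lines.
Polar moment about centroid: J = 2[d³/12 + d(b/2)²] = 2[13³/12 + 13×3²] = 600.2 in³.
Direct shear f_v = P/L_w = 167 / 26 = 6.423 kip/in (vertical).
Torsion M = P·e = 167 × 4 = 668 kip·in.
Critical point at (x, y) = (3, 6.5) from centroid. f_tx = M·y/J = 7.235 kip/in; f_ty = M·x/J = 3.339 kip/in.
Resultant f_max = √[f_tx² + (f_v + f_ty)²] = √[7.235² + (6.423 + 3.339)²] = 12.15 kip/in.
Capacity per unit length: φr_n = 0.75 × 0.6 × 80 × (0.707 × 0.5) = 12.73 kip/in.
12.15 ≤ 12.73 → adequate.

f_max ≈ 12.2 kip/in; adequate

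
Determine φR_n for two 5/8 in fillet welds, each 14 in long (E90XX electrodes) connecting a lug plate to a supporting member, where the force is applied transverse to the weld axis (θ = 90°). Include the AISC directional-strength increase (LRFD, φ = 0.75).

E90XX → F_EXX = 90 ksi.
t_e = 0.707 × 0.625 = 0.4419 in; A_we = 0.4419 × 28 = 12.37 in².
Directional factor: 1.0 + 0.5 sin^1.5(90°) = 1.5.
F_nw = 0.6 × 90 × 1.5 = 81 ksi.
φR_n = 0.75 × 81 × 12.37 = 751.6 kip.

φR_n ≈ 752 kip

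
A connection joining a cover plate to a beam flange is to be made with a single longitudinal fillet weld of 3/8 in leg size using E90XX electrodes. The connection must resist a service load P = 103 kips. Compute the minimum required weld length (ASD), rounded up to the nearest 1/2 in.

L = 14.5 in

E90XX → F_EXX = 90 ksi.
Throat t_e = 0.707 × 0.375 = 0.2651 in.
r_n/Ω = (0.6 × 90 × 0.2651) / 2.0 = 7.158 kip/in.
L_req = P / (r_n/Ω) = 103 / 7.158 = 14.39 in total.
Round up → use L = 14.5 in.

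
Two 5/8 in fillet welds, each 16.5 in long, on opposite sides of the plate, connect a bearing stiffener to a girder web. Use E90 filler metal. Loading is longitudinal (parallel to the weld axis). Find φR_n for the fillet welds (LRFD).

E90XX → F_EXX = 90 ksi.
Effective throat t_e = 0.707 × 0.625 = 0.4419 in.
Total length L = 33 in; A_we = 0.4419 × 33 = 14.58 in².
F_nw = 0.6 F_EXX = 0.6 × 90 = 54 ksi.
φR_n = 0.75 × 54 × 14.58 = 590.6 kips.

φR_n ≈ 591 kips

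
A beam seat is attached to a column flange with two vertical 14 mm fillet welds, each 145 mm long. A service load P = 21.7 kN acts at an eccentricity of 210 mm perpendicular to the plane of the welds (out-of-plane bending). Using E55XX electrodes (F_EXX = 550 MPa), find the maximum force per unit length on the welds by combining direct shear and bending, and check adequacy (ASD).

L_w = 2 × 145 = 290 mm; section modulus (unit throat) S = 2 × L²/6 = 7008 mm².
Direct shear f_v = P/L_w = 21.7×10³/290 = 74.83 N/mm.
Moment M = P × e = 21.7×10³ × 210 = 4557000 N·mm; bending f_b = M/S = 650.2 N/mm.
f_max = √(f_v² + f_b²) = √(74.83² + 650.2²) = 654.5 N/mm.
r_n/Ω = (1/2.0) × 0.6 × 550 × (0.707 × 14) = 1633 N/mm → adequate.

f_max ≈ 655 N/mm; adequate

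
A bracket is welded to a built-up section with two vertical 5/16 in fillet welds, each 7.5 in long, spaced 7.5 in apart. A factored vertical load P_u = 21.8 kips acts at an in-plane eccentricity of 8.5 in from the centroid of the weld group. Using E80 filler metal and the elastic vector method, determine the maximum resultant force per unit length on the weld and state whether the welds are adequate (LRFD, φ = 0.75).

E80XX → F_EXX = 80 ksi.
Total weld length L_w = 15 in. Treat welds as unit-width lines.
Polar moment about centroid: J = 2[d³/12 + d(b/2)²] = 2[7.5³/12 + 7.5×3.75²] = 281.2 in³.
Direct shear f_v = P/L_w = 21.8 / 15 = 1.453 kip/in (vertical).
Torsion M = P·e = 21.8 × 8.5 = 185.3 kip·in.
Critical point at (x, y) = (3.75, 3.75) from centroid. f_tx = M·y/J = 2.471 kip/in; f_ty = M·x/J = 2.471 kip/in.
Resultant f_max = √[f_tx² + (f_v + f_ty)²] = √[2.471² + (1.453 + 2.471)²] = 4.637 kip/in.
Capacity per unit length: φr_n = 0.75 × 0.6 × 80 × (0.707 × 0.3125) = 7.954 kip/in.
4.637 ≤ 7.954 → adequate.

f_max ≈ 4.64 kip/in; adequate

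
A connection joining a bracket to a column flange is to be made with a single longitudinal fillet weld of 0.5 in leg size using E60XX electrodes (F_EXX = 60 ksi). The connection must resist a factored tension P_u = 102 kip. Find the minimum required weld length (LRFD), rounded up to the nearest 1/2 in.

L = 11 in

Throat t_e = 0.707 × 0.5 = 0.3535 in.
φr_n = 0.75 × 0.6 × 60 × 0.3535 = 9.544 kip/in.
L_req = P_u / φr_n = 102 / 9.544 = 10.69 in total.
Round up → use L = 11 in.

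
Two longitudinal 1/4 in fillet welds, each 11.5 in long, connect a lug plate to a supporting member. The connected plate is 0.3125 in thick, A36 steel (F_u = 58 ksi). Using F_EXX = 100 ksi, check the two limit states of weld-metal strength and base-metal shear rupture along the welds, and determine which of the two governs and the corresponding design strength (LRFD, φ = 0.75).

t_e = 0.707 × 0.25 = 0.1767 in; L = 23 in.
Weld metal: φR_n = 0.75 × 0.6 × 100 × 0.1767 × 23 = 182.9 kips.
Base metal (shear rupture): φR_n = 0.75 × 0.6 × 58 × 0.3125 × 23 = 187.6 kips.
Governing: weld metal.

φR_n ≈ 183 kips (weld metal governs)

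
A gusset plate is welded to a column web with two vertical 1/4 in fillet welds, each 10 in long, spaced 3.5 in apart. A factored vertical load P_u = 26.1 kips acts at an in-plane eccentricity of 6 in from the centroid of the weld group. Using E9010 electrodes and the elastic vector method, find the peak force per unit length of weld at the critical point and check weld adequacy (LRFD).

f_max ≈ 4.25 kip/in; adequate

E90XX → F_EXX = 90 ksi.
Total weld length L_w = 20 in. Treat welds as unit-width lines.
Polar moment about centroid: J = 2[d³/12 + d(b/2)²] = 2[10³/12 + 10×1.75²] = 227.9 in³.
Direct shear f_v = P/L_w = 26.1 / 20 = 1.305 kip/in (vertical).
Torsion M = P·e = 26.1 × 6 = 156.6 kip·in.
Critical point at (x, y) = (1.75, 5) from centroid. f_tx = M·y/J = 3.435 kip/in; f_ty = M·x/J = 1.202 kip/in.
Resultant f_max = √[f_tx² + (f_v + f_ty)²] = √[3.435² + (1.305 + 1.202)²] = 4.253 kip/in.
Capacity per unit length: φr_n = 0.75 × 0.6 × 90 × (0.707 × 0.25) = 7.158 kip/in.
4.253 ≤ 7.158 → adequate.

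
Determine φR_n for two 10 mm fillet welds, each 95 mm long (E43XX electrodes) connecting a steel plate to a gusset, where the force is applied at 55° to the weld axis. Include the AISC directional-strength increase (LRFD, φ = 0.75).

E43XX → F_EXX = 430 MPa.
t_e = 0.707 × 10 = 7.07 mm; A_we = 7.07 × 190 = 1343 mm².
Directional factor: 1.0 + 0.5 sin^1.5(55°) = 1.371.
F_nw = 0.6 × 430 × 1.371 = 353.6 MPa.
φR_n = 0.75 × 353.6 × 1343 × 10⁻³ = 356.3 kN.

φR_n ≈ 356 kN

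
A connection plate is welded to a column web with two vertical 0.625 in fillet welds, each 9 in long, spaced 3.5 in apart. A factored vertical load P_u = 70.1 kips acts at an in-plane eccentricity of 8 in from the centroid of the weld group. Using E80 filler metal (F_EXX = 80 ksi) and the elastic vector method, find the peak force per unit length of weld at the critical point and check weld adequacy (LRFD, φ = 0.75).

Total weld length L_w = 18 in. Treat welds as unit-width lines.
Polar moment about centroid: J = 2[d³/12 + d(b/2)²] = 2[9³/12 + 9×1.75²] = 176.6 in³.
Direct shear f_v = P/L_w = 70.1 / 18 = 3.894 kip/in (vertical).
Torsion M = P·e = 70.1 × 8 = 560.8 kip·in.
Critical point at (x, y) = (1.75, 4.5) from centroid. f_tx = M·y/J = 14.29 kip/in; f_ty = M·x/J = 5.556 kip/in.
Resultant f_max = √[f_tx² + (f_v + f_ty)²] = √[14.29² + (3.894 + 5.556)²] = 17.13 kip/in.
Capacity per unit length: φr_n = 0.75 × 0.6 × 80 × (0.707 × 0.625) = 15.91 kip/in.
17.13 > 15.91 → NOT adequate.

f_max ≈ 17.1 kip/in; NOT adequate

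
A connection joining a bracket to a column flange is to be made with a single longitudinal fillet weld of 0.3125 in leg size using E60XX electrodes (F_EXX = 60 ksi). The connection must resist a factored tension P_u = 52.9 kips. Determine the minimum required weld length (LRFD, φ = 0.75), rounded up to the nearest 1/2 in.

L = 9 in

Throat t_e = 0.707 × 0.3125 = 0.2209 in.
φr_n = 0.75 × 0.6 × 60 × 0.2209 = 5.965 kips/in.
L_req = P_u / φr_n = 52.9 / 5.965 = 8.868 in total.
Round up → use L = 9 in.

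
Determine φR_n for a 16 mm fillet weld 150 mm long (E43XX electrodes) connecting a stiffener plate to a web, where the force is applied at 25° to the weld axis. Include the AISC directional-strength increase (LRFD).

φR_n ≈ 373 kN

E43XX → F_EXX = 430 MPa.
t_e = 0.707 × 16 = 11.31 mm; A_we = 11.31 × 150 = 1697 mm².
Directional factor: 1.0 + 0.5 sin^1.5(25°) = 1.137.
F_nw = 0.6 × 430 × 1.137 = 293.4 MPa.
φR_n = 0.75 × 293.4 × 1697 × 10⁻³ = 373.4 kN.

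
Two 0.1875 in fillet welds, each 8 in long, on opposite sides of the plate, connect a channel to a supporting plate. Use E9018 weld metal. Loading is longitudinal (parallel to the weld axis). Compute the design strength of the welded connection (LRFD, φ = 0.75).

φR_n ≈ 85.9 kip

E90XX → F_EXX = 90 ksi.
Effective throat t_e = 0.707 × 0.1875 = 0.1326 in.
Total length L = 16 in; A_we = 0.1326 × 16 = 2.121 in².
F_nw = 0.6 F_EXX = 0.6 × 90 = 54 ksi.
φR_n = 0.75 × 54 × 2.121 = 85.9 kip.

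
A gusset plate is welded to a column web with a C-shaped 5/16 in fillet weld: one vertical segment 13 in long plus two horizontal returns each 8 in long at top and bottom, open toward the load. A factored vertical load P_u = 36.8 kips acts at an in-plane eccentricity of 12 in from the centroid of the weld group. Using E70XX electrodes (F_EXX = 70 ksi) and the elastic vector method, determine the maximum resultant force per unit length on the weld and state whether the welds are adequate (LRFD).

f_max ≈ 4.57 kip/in; adequate

Total weld length L_w = 29 in. Treat welds as unit-width lines.
Centroid: x̄ = 2×8×4 / 29 = 2.207 in from the vertical weld.
Polar moment about centroid: J = I_x + I_y = [13³/12 + 2×8×6.5²] + [13×2.207² + 2(8³/12 + 8×1.793²)] = 1059 in³.
Direct shear f_v = P/L_w = 36.8 / 29 = 1.269 kip/in (vertical).
Torsion M = P·e = 36.8 × 12 = 441.6 kip·in.
Critical point at (x, y) = (5.793, 6.5) from centroid. f_tx = M·y/J = 2.71 kip/in; f_ty = M·x/J = 2.415 kip/in.
Resultant f_max = √[f_tx² + (f_v + f_ty)²] = √[2.71² + (1.269 + 2.415)²] = 4.574 kip/in.
Capacity per unit length: φr_n = 0.75 × 0.6 × 70 × (0.707 × 0.3125) = 6.96 kip/in.
4.574 ≤ 6.96 → adequate.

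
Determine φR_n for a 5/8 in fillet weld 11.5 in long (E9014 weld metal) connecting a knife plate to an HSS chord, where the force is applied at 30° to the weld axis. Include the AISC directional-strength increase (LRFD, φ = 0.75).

φR_n ≈ 242 kips

E90XX → F_EXX = 90 ksi.
t_e = 0.707 × 0.625 = 0.4419 in; A_we = 0.4419 × 11.5 = 5.082 in².
Directional factor: 1.0 + 0.5 sin^1.5(30°) = 1.177.
F_nw = 0.6 × 90 × 1.177 = 63.55 ksi.
φR_n = 0.75 × 63.55 × 5.082 = 242.2 kips.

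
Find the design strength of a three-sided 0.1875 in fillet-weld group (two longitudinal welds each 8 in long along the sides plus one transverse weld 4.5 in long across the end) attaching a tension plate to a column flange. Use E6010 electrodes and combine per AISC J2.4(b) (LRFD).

E60XX → F_EXX = 60 ksi.
t_e = 0.707 × 0.1875 = 0.1326 in.
R_nwl = 0.6 × 60 × 0.1326 × 16 = 76.36 kips (longitudinal, 2 welds).
R_nwt = 0.6 × 60 × 0.1326 × 4.5 = 21.48 kips (transverse, base value).
(i) R_nwl + R_nwt = 97.83 kips; (ii) 0.85 R_nwl + 1.5 R_nwt = 97.12 kips.
R_n = max = 97.83 kips [governs: (i)]; φR_n = 73.37 kips.

φR_n ≈ 73.4 kips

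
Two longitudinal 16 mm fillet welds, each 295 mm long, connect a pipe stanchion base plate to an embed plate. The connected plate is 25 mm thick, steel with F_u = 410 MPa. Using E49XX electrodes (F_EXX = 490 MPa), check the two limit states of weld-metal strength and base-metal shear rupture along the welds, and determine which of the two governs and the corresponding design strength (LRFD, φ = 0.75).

φR_n ≈ 1470 kN (weld metal governs)

t_e = 0.707 × 16 = 11.31 mm; L = 590 mm.
Weld metal: φR_n = 0.75 × 0.6 × 490 × 11.31 × 590 × 10⁻³ = 1472 kN.
Base metal (shear rupture): φR_n = 0.75 × 0.6 × 410 × 25 × 590 × 10⁻³ = 2721 kN.
Governing: weld metal.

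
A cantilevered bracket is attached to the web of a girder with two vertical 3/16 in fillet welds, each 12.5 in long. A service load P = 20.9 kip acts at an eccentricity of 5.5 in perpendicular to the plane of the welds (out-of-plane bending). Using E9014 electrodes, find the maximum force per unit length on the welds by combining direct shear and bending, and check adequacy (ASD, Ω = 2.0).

f_max ≈ 2.36 kip/in; adequate

E90XX → F_EXX = 90 ksi.
L_w = 2 × 12.5 = 25 in; section modulus (unit throat) S = 2 × L²/6 = 52.08 in².
Direct shear f_v = P/L_w = 20.9/25 = 0.836 kip/in.
Moment M = P × e = 20.9 × 5.5 = 114.95 kip·in; bending f_b = M/S = 2.207 kip/in.
f_max = √(f_v² + f_b²) = √(0.836² + 2.207²) = 2.36 kip/in.
r_n/Ω = (1/2.0) × 0.6 × 90 × (0.707 × 0.1875) = 3.579 kip/in → adequate.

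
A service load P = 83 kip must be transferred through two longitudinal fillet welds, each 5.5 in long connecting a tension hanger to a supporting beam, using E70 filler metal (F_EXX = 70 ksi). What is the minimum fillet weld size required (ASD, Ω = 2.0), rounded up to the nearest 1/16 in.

w = 9/16 in

Total weld length L = 11 in.
Required throat t_e = P × Ω / (0.6 F_EXX × L) = 83 × 2.0 / (0.6 × 70 × 11) = 0.3593 in.
Required leg w = t_e / 0.707 = 0.5082 in → use 9/16 in.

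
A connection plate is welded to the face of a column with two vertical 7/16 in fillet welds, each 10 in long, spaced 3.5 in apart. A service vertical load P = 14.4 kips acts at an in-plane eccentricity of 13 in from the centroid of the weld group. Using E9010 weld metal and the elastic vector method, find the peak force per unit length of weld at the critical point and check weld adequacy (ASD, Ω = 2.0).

f_max ≈ 4.64 kip/in; adequate

E90XX → F_EXX = 90 ksi.
Total weld length L_w = 20 in. Treat welds as unit-width lines.
Polar moment about centroid: J = 2[d³/12 + d(b/2)²] = 2[10³/12 + 10×1.75²] = 227.9 in³.
Direct shear f_v = P/L_w = 14.4 / 20 = 0.72 kip/in (vertical).
Torsion M = P·e = 14.4 × 13 = 187.2 kip·in.
Critical point at (x, y) = (1.75, 5) from centroid. f_tx = M·y/J = 4.107 kip/in; f_ty = M·x/J = 1.437 kip/in.
Resultant f_max = √[f_tx² + (f_v + f_ty)²] = √[4.107² + (0.72 + 1.437)²] = 4.639 kip/in.
Capacity per unit length: r_n/Ω = (1/2.0) × 0.6 × 90 × (0.707 × 0.4375) = 8.351 kip/in.
4.639 ≤ 8.351 → adequate.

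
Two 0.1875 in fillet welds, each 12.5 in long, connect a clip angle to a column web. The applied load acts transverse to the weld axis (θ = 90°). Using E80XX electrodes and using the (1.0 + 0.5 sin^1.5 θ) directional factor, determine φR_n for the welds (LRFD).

φR_n ≈ 179 kips

E80XX → F_EXX = 80 ksi.
t_e = 0.707 × 0.1875 = 0.1326 in; A_we = 0.1326 × 25 = 3.314 in².
Directional factor: 1.0 + 0.5 sin^1.5(90°) = 1.5.
F_nw = 0.6 × 80 × 1.5 = 72 ksi.
φR_n = 0.75 × 72 × 3.314 = 179 kips.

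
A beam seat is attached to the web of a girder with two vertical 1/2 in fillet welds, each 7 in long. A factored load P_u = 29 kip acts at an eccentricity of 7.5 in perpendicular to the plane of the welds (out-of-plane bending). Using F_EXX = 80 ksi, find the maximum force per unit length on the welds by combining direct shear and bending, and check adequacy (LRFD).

L_w = 2 × 7 = 14 in; section modulus (unit throat) S = 2 × L²/6 = 16.33 in².
Direct shear f_v = P/L_w = 29/14 = 2.071 kip/in.
Moment M = P × e = 29 × 7.5 = 217.5 kip·in; bending f_b = M/S = 13.32 kip/in.
f_max = √(f_v² + f_b²) = √(2.071² + 13.32²) = 13.48 kip/in.
φr_n = 0.75 × 0.6 × 80 × (0.707 × 0.5) = 12.73 kip/in → NOT adequate.

f_max ≈ 13.5 kip/in; NOT adequate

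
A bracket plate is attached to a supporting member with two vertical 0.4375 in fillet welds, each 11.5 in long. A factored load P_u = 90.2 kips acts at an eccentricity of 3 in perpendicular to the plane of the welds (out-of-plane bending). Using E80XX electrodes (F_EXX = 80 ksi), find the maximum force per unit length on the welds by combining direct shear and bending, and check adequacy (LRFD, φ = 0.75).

f_max ≈ 7.28 kip/in; adequate

L_w = 2 × 11.5 = 23 in; section modulus (unit throat) S = 2 × L²/6 = 44.08 in².
Direct shear f_v = P/L_w = 90.2/23 = 3.922 kip/in.
Moment M = P × e = 90.2 × 3 = 270.6 kip·in; bending f_b = M/S = 6.138 kip/in.
f_max = √(f_v² + f_b²) = √(3.922² + 6.138²) = 7.284 kip/in.
φr_n = 0.75 × 0.6 × 80 × (0.707 × 0.4375) = 11.14 kip/in → adequate.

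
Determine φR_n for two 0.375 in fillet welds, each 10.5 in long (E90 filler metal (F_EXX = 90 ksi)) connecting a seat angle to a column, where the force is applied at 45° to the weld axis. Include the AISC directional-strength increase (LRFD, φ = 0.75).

φR_n ≈ 293 kips

t_e = 0.707 × 0.375 = 0.2651 in; A_we = 0.2651 × 21 = 5.568 in².
Directional factor: 1.0 + 0.5 sin^1.5(45°) = 1.297.
F_nw = 0.6 × 90 × 1.297 = 70.05 ksi.
φR_n = 0.75 × 70.05 × 5.568 = 292.5 kips.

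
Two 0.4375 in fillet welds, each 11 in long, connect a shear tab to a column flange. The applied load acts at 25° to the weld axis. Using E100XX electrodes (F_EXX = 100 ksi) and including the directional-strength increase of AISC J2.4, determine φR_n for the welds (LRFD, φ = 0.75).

φR_n ≈ 348 kips

t_e = 0.707 × 0.4375 = 0.3093 in; A_we = 0.3093 × 22 = 6.805 in².
Directional factor: 1.0 + 0.5 sin^1.5(25°) = 1.137.
F_nw = 0.6 × 100 × 1.137 = 68.24 ksi.
φR_n = 0.75 × 68.24 × 6.805 = 348.3 kips.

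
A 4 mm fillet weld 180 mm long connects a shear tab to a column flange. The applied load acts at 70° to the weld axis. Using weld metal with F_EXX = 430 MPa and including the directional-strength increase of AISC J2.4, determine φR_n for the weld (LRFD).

t_e = 0.707 × 4 = 2.828 mm; A_we = 2.828 × 180 = 509 mm².
Directional factor: 1.0 + 0.5 sin^1.5(70°) = 1.455.
F_nw = 0.6 × 430 × 1.455 = 375.5 MPa.
φR_n = 0.75 × 375.5 × 509 × 10⁻³ = 143.4 kN.

φR_n ≈ 143 kN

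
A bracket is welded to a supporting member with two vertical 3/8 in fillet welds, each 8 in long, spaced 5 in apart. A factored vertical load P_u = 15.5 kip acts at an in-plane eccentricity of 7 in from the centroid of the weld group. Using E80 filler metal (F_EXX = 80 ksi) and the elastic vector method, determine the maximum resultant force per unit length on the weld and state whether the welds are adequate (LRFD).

Total weld length L_w = 16 in. Treat welds as unit-width lines.
Polar moment about centroid: J = 2[d³/12 + d(b/2)²] = 2[8³/12 + 8×2.5²] = 185.3 in³.
Direct shear f_v = P/L_w = 15.5 / 16 = 0.9688 kip/in (vertical).
Torsion M = P·e = 15.5 × 7 = 108.5 kip·in.
Critical point at (x, y) = (2.5, 4) from centroid. f_tx = M·y/J = 2.342 kip/in; f_ty = M·x/J = 1.464 kip/in.
Resultant f_max = √[f_tx² + (f_v + f_ty)²] = √[2.342² + (0.9688 + 1.464)²] = 3.376 kip/in.
Capacity per unit length: φr_n = 0.75 × 0.6 × 80 × (0.707 × 0.375) = 9.544 kip/in.
3.376 ≤ 9.544 → adequate.

f_max ≈ 3.38 kip/in; adequate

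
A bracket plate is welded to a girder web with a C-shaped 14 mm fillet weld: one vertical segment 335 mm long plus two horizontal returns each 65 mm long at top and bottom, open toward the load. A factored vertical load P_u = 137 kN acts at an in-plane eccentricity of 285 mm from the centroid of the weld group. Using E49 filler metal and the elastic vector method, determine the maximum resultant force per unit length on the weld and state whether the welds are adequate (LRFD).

E49XX → F_EXX = 490 MPa.
Total weld length L_w = 465 mm. Treat welds as unit-width lines.
Centroid: x̄ = 2×65×32.5 / 465 = 9.086 mm from the vertical weld.
Polar moment about centroid: J = I_x + I_y = [335³/12 + 2×65×167.5²] + [335×9.086² + 2(65³/12 + 65×23.41²)] = 6925000 mm³.
Direct shear f_v = P/L_w = 137×10³ / 465 = 294.6 N/mm (vertical).
Torsion M = P·e = 137×10³ × 285 = 39045000 N·mm.
Critical point at (x, y) = (55.91, 167.5) from centroid. f_tx = M·y/J = 944.4 N/mm; f_ty = M·x/J = 315.3 N/mm.
Resultant f_max = √[f_tx² + (f_v + f_ty)²] = √[944.4² + (294.6 + 315.3)²] = 1124 N/mm.
Capacity per unit length: φr_n = 0.75 × 0.6 × 490 × (0.707 × 14) = 2183 N/mm.
1124 ≤ 2183 → adequate.

f_max ≈ 1120 N/mm; adequate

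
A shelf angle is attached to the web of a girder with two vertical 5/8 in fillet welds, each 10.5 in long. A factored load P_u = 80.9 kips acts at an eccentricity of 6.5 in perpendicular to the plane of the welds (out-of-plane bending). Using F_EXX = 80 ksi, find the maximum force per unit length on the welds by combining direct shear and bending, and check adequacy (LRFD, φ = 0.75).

L_w = 2 × 10.5 = 21 in; section modulus (unit throat) S = 2 × L²/6 = 36.75 in².
Direct shear f_v = P/L_w = 80.9/21 = 3.852 kip/in.
Moment M = P × e = 80.9 × 6.5 = 525.85 kip·in; bending f_b = M/S = 14.31 kip/in.
f_max = √(f_v² + f_b²) = √(3.852² + 14.31²) = 14.82 kip/in.
φr_n = 0.75 × 0.6 × 80 × (0.707 × 0.625) = 15.91 kip/in → adequate.

f_max ≈ 14.8 kip/in; adequate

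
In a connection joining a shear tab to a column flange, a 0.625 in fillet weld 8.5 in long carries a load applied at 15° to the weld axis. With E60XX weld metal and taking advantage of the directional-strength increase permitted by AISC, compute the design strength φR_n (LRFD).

E60XX → F_EXX = 60 ksi.
t_e = 0.707 × 0.625 = 0.4419 in; A_we = 0.4419 × 8.5 = 3.756 in².
Directional factor: 1.0 + 0.5 sin^1.5(15°) = 1.066.
F_nw = 0.6 × 60 × 1.066 = 38.37 ksi.
φR_n = 0.75 × 38.37 × 3.756 = 108.1 kips.

φR_n ≈ 108 kips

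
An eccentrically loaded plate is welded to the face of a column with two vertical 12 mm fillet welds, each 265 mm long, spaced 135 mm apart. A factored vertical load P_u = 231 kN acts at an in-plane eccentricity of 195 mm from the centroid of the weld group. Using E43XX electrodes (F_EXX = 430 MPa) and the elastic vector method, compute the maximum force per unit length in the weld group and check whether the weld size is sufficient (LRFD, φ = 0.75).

f_max ≈ 1460 N/mm; adequate

Total weld length L_w = 530 mm. Treat welds as unit-width lines.
Polar moment about centroid: J = 2[d³/12 + d(b/2)²] = 2[265³/12 + 265×67.5²] = 5516000 mm³.
Direct shear f_v = P/L_w = 231×10³ / 530 = 435.8 N/mm (vertical).
Torsion M = P·e = 231×10³ × 195 = 45045000 N·mm.
Critical point at (x, y) = (67.5, 132.5) from centroid. f_tx = M·y/J = 1082 N/mm; f_ty = M·x/J = 551.2 N/mm.
Resultant f_max = √[f_tx² + (f_v + f_ty)²] = √[1082² + (435.8 + 551.2)²] = 1465 N/mm.
Capacity per unit length: φr_n = 0.75 × 0.6 × 430 × (0.707 × 12) = 1642 N/mm.
1465 ≤ 1642 → adequate.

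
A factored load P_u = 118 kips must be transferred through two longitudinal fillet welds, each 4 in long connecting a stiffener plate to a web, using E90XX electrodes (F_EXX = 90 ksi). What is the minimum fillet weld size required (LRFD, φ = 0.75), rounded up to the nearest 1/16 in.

w = 9/16 in

Total weld length L = 8 in.
Required throat t_e = P_u / (φ × 0.6 F_EXX × L) = 118 / (0.75 × 0.6 × 90 × 8) = 0.3642 in.
Required leg w = t_e / 0.707 = 0.5151 in → use 9/16 in.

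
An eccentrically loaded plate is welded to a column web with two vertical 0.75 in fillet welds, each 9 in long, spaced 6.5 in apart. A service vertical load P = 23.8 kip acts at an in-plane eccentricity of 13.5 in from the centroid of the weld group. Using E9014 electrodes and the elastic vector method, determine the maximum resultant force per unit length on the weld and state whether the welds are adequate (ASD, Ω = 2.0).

f_max ≈ 6.59 kip/in; adequate

E90XX → F_EXX = 90 ksi.
Total weld length L_w = 18 in. Treat welds as unit-width lines.
Polar moment about centroid: J = 2[d³/12 + d(b/2)²] = 2[9³/12 + 9×3.25²] = 311.6 in³.
Direct shear f_v = P/L_w = 23.8 / 18 = 1.322 kip/in (vertical).
Torsion M = P·e = 23.8 × 13.5 = 321.3 kip·in.
Critical point at (x, y) = (3.25, 4.5) from centroid. f_tx = M·y/J = 4.64 kip/in; f_ty = M·x/J = 3.351 kip/in.
Resultant f_max = √[f_tx² + (f_v + f_ty)²] = √[4.64² + (1.322 + 3.351)²] = 6.585 kip/in.
Capacity per unit length: r_n/Ω = (1/2.0) × 0.6 × 90 × (0.707 × 0.75) = 14.32 kip/in.
6.585 ≤ 14.32 → adequate.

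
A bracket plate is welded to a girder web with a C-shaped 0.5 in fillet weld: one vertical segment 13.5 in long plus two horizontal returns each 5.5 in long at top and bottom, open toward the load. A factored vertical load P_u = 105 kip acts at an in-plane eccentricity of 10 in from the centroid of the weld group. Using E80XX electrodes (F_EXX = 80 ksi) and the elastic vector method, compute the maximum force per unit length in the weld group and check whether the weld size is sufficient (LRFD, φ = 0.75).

Total weld length L_w = 24.5 in. Treat welds as unit-width lines.
Centroid: x̄ = 2×5.5×2.75 / 24.5 = 1.235 in from the vertical weld.
Polar moment about centroid: J = I_x + I_y = [13.5³/12 + 2×5.5×6.75²] + [13.5×1.235² + 2(5.5³/12 + 5.5×1.515²)] = 779.8 in³.
Direct shear f_v = P/L_w = 105 / 24.5 = 4.286 kip/in (vertical).
Torsion M = P·e = 105 × 10 = 1050 kip·in.
Critical point at (x, y) = (4.265, 6.75) from centroid. f_tx = M·y/J = 9.089 kip/in; f_ty = M·x/J = 5.743 kip/in.
Resultant f_max = √[f_tx² + (f_v + f_ty)²] = √[9.089² + (4.286 + 5.743)²] = 13.53 kip/in.
Capacity per unit length: φr_n = 0.75 × 0.6 × 80 × (0.707 × 0.5) = 12.73 kip/in.
13.53 > 12.73 → NOT adequate.

f_max ≈ 13.5 kip/in; NOT adequate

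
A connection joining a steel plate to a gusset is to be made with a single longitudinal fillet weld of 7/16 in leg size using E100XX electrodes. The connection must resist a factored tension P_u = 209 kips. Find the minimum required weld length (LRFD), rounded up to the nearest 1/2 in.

L = 15.5 in

E100XX → F_EXX = 100 ksi.
Throat t_e = 0.707 × 0.4375 = 0.3093 in.
φr_n = 0.75 × 0.6 × 100 × 0.3093 = 13.92 kips/in.
L_req = P_u / φr_n = 209 / 13.92 = 15.02 in total.
Round up → use L = 15.5 in.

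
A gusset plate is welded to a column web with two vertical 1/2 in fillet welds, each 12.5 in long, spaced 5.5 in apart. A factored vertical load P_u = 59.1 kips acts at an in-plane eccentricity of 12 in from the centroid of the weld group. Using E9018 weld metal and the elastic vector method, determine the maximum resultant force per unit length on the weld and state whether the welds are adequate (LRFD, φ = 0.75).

E90XX → F_EXX = 90 ksi.
Total weld length L_w = 25 in. Treat welds as unit-width lines.
Polar moment about centroid: J = 2[d³/12 + d(b/2)²] = 2[12.5³/12 + 12.5×2.75²] = 514.6 in³.
Direct shear f_v = P/L_w = 59.1 / 25 = 2.364 kip/in (vertical).
Torsion M = P·e = 59.1 × 12 = 709.2 kip·in.
Critical point at (x, y) = (2.75, 6.25) from centroid. f_tx = M·y/J = 8.614 kip/in; f_ty = M·x/J = 3.79 kip/in.
Resultant f_max = √[f_tx² + (f_v + f_ty)²] = √[8.614² + (2.364 + 3.79)²] = 10.59 kip/in.
Capacity per unit length: φr_n = 0.75 × 0.6 × 90 × (0.707 × 0.5) = 14.32 kip/in.
10.59 ≤ 14.32 → adequate.

f_max ≈ 10.6 kip/in; adequate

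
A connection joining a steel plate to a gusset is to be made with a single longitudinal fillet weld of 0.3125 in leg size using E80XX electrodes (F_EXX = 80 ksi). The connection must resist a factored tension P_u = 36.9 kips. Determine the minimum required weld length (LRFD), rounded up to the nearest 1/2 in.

Throat t_e = 0.707 × 0.3125 = 0.2209 in.
φr_n = 0.75 × 0.6 × 80 × 0.2209 = 7.954 kips/in.
L_req = P_u / φr_n = 36.9 / 7.954 = 4.639 in total.
Round up → use L = 5 in.

L = 5 in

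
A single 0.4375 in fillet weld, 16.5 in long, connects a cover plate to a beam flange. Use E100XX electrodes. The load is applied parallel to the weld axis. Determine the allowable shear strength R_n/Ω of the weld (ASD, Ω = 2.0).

R_n/Ω ≈ 153 kips

E100XX → F_EXX = 100 ksi.
Effective throat t_e = 0.707 × 0.4375 = 0.3093 in.
Total length L = 16.5 in; A_we = 0.3093 × 16.5 = 5.104 in².
F_nw = 0.6 F_EXX = 0.6 × 100 = 60 ksi.
R_n = 60 × 5.104 = 306.2 kips; R_n/Ω = 306.2/2.0 = 153.1 kips.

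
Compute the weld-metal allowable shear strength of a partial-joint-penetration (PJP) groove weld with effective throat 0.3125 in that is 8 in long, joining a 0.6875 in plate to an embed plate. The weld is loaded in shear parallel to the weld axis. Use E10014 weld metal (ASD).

R_n/Ω ≈ 75 kip

E100XX → F_EXX = 100 ksi.
Effective throat (given) t_e = 0.3125 in.
A_we = 0.3125 × 8 = 2.5 in².
F_nw = 0.6 F_EXX = 60 ksi.
R_n/Ω = (60 × 2.5) / 2.0 = 75 kip.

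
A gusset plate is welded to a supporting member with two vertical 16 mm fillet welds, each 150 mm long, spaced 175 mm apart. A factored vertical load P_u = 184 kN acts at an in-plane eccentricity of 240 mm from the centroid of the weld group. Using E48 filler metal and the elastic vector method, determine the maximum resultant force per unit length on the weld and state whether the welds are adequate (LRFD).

E48XX → F_EXX = 480 MPa.
Total weld length L_w = 300 mm. Treat welds as unit-width lines.
Polar moment about centroid: J = 2[d³/12 + d(b/2)²] = 2[150³/12 + 150×87.5²] = 2859000 mm³.
Direct shear f_v = P/L_w = 184×10³ / 300 = 613.3 N/mm (vertical).
Torsion M = P·e = 184×10³ × 240 = 44160000 N·mm.
Critical point at (x, y) = (87.5, 75) from centroid. f_tx = M·y/J = 1158 N/mm; f_ty = M·x/J = 1351 N/mm.
Resultant f_max = √[f_tx² + (f_v + f_ty)²] = √[1158² + (613.3 + 1351)²] = 2281 N/mm.
Capacity per unit length: φr_n = 0.75 × 0.6 × 480 × (0.707 × 16) = 2443 N/mm.
2281 ≤ 2443 → adequate.

f_max ≈ 2280 N/mm; adequate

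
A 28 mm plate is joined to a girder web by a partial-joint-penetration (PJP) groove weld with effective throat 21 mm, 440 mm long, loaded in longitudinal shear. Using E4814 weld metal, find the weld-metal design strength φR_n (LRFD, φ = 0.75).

φR_n ≈ 2000 kN

E48XX → F_EXX = 480 MPa.
Effective throat (given) t_e = 21 mm.
A_we = 21 × 440 = 9240 mm².
F_nw = 0.6 F_EXX = 288 MPa.
φR_n = 0.75 × 288 × 9240 × 10⁻³ = 1996 kN.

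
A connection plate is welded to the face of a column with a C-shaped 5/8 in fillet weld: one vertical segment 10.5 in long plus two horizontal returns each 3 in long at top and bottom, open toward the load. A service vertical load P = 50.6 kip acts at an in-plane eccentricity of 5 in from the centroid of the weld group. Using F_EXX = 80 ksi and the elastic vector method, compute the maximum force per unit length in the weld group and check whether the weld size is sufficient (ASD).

Total weld length L_w = 16.5 in. Treat welds as unit-width lines.
Centroid: x̄ = 2×3×1.5 / 16.5 = 0.5455 in from the vertical weld.
Polar moment about centroid: J = I_x + I_y = [10.5³/12 + 2×3×5.25²] + [10.5×0.5455² + 2(3³/12 + 3×0.9545²)] = 274.9 in³.
Direct shear f_v = P/L_w = 50.6 / 16.5 = 3.067 kip/in (vertical).
Torsion M = P·e = 50.6 × 5 = 253 kip·in.
Critical point at (x, y) = (2.455, 5.25) from centroid. f_tx = M·y/J = 4.831 kip/in; f_ty = M·x/J = 2.259 kip/in.
Resultant f_max = √[f_tx² + (f_v + f_ty)²] = √[4.831² + (3.067 + 2.259)²] = 7.19 kip/in.
Capacity per unit length: r_n/Ω = (1/2.0) × 0.6 × 80 × (0.707 × 0.625) = 10.6 kip/in.
7.19 ≤ 10.6 → adequate.

f_max ≈ 7.19 kip/in; adequate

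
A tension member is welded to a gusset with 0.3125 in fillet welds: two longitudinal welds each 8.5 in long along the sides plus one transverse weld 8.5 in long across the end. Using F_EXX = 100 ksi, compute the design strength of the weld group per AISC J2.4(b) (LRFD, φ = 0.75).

t_e = 0.707 × 0.3125 = 0.2209 in.
R_nwl = 0.6 × 100 × 0.2209 × 17 = 225.4 kip (longitudinal, 2 welds).
R_nwt = 0.6 × 100 × 0.2209 × 8.5 = 112.7 kip (transverse, base value).
(i) R_nwl + R_nwt = 338 kip; (ii) 0.85 R_nwl + 1.5 R_nwt = 360.6 kip.
R_n = max = 360.6 kip [governs: (ii)]; φR_n = 270.4 kip.

φR_n ≈ 270 kip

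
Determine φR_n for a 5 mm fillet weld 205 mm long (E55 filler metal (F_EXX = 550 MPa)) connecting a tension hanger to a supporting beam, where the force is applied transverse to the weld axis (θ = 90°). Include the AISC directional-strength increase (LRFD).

t_e = 0.707 × 5 = 3.535 mm; A_we = 3.535 × 205 = 724.7 mm².
Directional factor: 1.0 + 0.5 sin^1.5(90°) = 1.5.
F_nw = 0.6 × 550 × 1.5 = 495 MPa.
φR_n = 0.75 × 495 × 724.7 × 10⁻³ = 269 kN.

φR_n ≈ 269 kN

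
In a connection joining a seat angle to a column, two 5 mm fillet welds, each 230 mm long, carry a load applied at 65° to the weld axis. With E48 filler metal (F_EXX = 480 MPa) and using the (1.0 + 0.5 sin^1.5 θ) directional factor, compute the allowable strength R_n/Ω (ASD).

R_n/Ω ≈ 335 kN

t_e = 0.707 × 5 = 3.535 mm; A_we = 3.535 × 460 = 1626 mm².
Directional factor: 1.0 + 0.5 sin^1.5(65°) = 1.431.
F_nw = 0.6 × 480 × 1.431 = 412.2 MPa.
R_n/Ω = (412.2 × 1626) / 2.0 × 10⁻³ = 335.2 kN.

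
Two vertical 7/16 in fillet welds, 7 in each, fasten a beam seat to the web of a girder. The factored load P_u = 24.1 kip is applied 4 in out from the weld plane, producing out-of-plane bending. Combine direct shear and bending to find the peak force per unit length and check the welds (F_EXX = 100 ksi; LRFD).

f_max ≈ 6.15 kip/in; adequate

L_w = 2 × 7 = 14 in; section modulus (unit throat) S = 2 × L²/6 = 16.33 in².
Direct shear f_v = P/L_w = 24.1/14 = 1.721 kip/in.
Moment M = P × e = 24.1 × 4 = 96.4 kip·in; bending f_b = M/S = 5.902 kip/in.
f_max = √(f_v² + f_b²) = √(1.721² + 5.902²) = 6.148 kip/in.
φr_n = 0.75 × 0.6 × 100 × (0.707 × 0.4375) = 13.92 kip/in → adequate.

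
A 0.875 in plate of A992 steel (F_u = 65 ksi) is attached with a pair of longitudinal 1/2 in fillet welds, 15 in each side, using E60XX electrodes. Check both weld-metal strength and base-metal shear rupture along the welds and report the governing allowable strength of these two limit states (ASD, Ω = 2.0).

R_n/Ω ≈ 191 kip (weld metal governs)

E60XX → F_EXX = 60 ksi.
t_e = 0.707 × 0.5 = 0.3535 in; L = 30 in.
Weld metal: R_n/Ω = (1/2.0) × 0.6 × 60 × 0.3535 × 30 = 190.9 kip.
Base metal (shear rupture): R_n/Ω = (1/2.0) × 0.6 × 65 × 0.875 × 30 = 511.9 kip.
Governing: weld metal.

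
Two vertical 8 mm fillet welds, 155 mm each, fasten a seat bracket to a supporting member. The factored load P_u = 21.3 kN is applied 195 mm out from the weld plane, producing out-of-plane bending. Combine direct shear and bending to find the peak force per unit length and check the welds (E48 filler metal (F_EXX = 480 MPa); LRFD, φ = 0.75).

L_w = 2 × 155 = 310 mm; section modulus (unit throat) S = 2 × L²/6 = 8008 mm².
Direct shear f_v = P/L_w = 21.3×10³/310 = 68.71 N/mm.
Moment M = P × e = 21.3×10³ × 195 = 4153500 N·mm; bending f_b = M/S = 518.6 N/mm.
f_max = √(f_v² + f_b²) = √(68.71² + 518.6²) = 523.2 N/mm.
φr_n = 0.75 × 0.6 × 480 × (0.707 × 8) = 1222 N/mm → adequate.

f_max ≈ 523 N/mm; adequate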